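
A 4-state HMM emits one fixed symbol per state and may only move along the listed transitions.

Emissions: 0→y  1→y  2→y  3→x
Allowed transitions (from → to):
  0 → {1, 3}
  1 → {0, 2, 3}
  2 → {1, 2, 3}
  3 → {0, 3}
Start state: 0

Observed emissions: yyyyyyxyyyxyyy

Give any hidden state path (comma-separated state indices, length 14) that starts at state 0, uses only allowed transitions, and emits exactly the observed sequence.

0,1,2,2,1,0,3,0,1,0,3,0,1,2

  [0] y  {0,1,2}  => 0  start
  [1] y  {0,1,2}  => 1  0->1 ok
  [2] y  {0,1,2}  => 2  1->2 ok
  [3] y  {0,1,2}  => 2  2->2 ok
  [4] y  {0,1,2}  => 1  2->1 ok
  [5] y  {0,1,2}  => 0  1->0 ok
  [6] x  {3}  => 3  0->3 ok
  [7] y  {0,1,2}  => 0  3->0 ok
  [8] y  {0,1,2}  => 1  0->1 ok
  [9] y  {0,1,2}  => 0  1->0 ok
  [10] x  {3}  => 3  0->3 ok
  [11] y  {0,1,2}  => 0  3->0 ok
  [12] y  {0,1,2}  => 1  0->1 ok
  [13] y  {0,1,2}  => 2  1->2 ok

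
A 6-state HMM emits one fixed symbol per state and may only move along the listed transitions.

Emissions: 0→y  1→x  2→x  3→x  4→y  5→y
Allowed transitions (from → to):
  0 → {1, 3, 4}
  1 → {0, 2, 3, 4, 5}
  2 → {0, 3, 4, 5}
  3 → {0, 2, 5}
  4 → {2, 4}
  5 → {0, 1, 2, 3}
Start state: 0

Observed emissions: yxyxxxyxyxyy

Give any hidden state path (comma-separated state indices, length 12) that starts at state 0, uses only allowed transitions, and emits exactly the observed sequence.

0,3,5,1,2,3,5,2,0,3,0,4

  t0 'y' -> {0,4,5}, take 0 (start)
  t1 'x' -> {1,2,3}, take 3 (0->3 ok)
  t2 'y' -> {0,4,5}, take 5 (3->5 ok)
  t3 'x' -> {1,2,3}, take 1 (5->1 ok)
  t4 'x' -> {1,2,3}, take 2 (1->2 ok)
  t5 'x' -> {1,2,3}, take 3 (2->3 ok)
  t6 'y' -> {0,4,5}, take 5 (3->5 ok)
  t7 'x' -> {1,2,3}, take 2 (5->2 ok)
  t8 'y' -> {0,4,5}, take 0 (2->0 ok)
  t9 'x' -> {1,2,3}, take 3 (0->3 ok)
  t10 'y' -> {0,4,5}, take 0 (3->0 ok)
  t11 'y' -> {0,4,5}, take 4 (0->4 ok)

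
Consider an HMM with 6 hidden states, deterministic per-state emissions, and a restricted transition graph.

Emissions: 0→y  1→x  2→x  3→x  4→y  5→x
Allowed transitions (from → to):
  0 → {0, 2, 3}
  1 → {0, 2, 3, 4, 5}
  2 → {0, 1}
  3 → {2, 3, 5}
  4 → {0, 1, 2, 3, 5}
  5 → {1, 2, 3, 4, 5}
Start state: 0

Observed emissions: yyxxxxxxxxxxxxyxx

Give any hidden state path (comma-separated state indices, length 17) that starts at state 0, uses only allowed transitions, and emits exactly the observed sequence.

  pos 0: y in {0,4}, choose 0; start
  pos 1: y in {0,4}, choose 0; 0->0 ok
  pos 2: x in {1,2,3,5}, choose 3; 0->3 ok
  pos 3: x in {1,2,3,5}, choose 2; 3->2 ok
  pos 4: x in {1,2,3,5}, choose 1; 2->1 ok
  pos 5: x in {1,2,3,5}, choose 3; 1->3 ok
  pos 6: x in {1,2,3,5}, choose 3; 3->3 ok
  pos 7: x in {1,2,3,5}, choose 2; 3->2 ok
  pos 8: x in {1,2,3,5}, choose 1; 2->1 ok
  pos 9: x in {1,2,3,5}, choose 3; 1->3 ok
  pos 10: x in {1,2,3,5}, choose 5; 3->5 ok
  pos 11: x in {1,2,3,5}, choose 1; 5->1 ok
  pos 12: x in {1,2,3,5}, choose 5; 1->5 ok
  pos 13: x in {1,2,3,5}, choose 5; 5->5 ok
  pos 14: y in {0,4}, choose 4; 5->4 ok
  pos 15: x in {1,2,3,5}, choose 3; 4->3 ok
  pos 16: x in {1,2,3,5}, choose 2; 3->2 ok

0,0,3,2,1,3,3,2,1,3,5,1,5,5,4,3,2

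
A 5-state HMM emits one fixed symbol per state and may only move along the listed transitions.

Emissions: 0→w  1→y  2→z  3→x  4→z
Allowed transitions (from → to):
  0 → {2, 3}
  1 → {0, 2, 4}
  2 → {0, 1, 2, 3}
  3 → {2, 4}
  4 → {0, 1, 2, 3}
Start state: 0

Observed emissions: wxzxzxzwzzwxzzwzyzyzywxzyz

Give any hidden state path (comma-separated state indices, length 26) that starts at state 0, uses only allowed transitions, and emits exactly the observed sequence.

0,3,2,3,4,3,4,0,2,2,0,3,4,2,0,2,1,4,1,2,1,0,3,4,1,2

  0: obs=w cand={0} pick 0 [start]
  1: obs=x cand={3} pick 3 [0->3 ok]
  2: obs=z cand={2,4} pick 2 [3->2 ok]
  3: obs=x cand={3} pick 3 [2->3 ok]
  4: obs=z cand={2,4} pick 4 [3->4 ok]
  5: obs=x cand={3} pick 3 [4->3 ok]
  6: obs=z cand={2,4} pick 4 [3->4 ok]
  7: obs=w cand={0} pick 0 [4->0 ok]
  8: obs=z cand={2,4} pick 2 [0->2 ok]
  9: obs=z cand={2,4} pick 2 [2->2 ok]
  10: obs=w cand={0} pick 0 [2->0 ok]
  11: obs=x cand={3} pick 3 [0->3 ok]
  12: obs=z cand={2,4} pick 4 [3->4 ok]
  13: obs=z cand={2,4} pick 2 [4->2 ok]
  14: obs=w cand={0} pick 0 [2->0 ok]
  15: obs=z cand={2,4} pick 2 [0->2 ok]
  16: obs=y cand={1} pick 1 [2->1 ok]
  17: obs=z cand={2,4} pick 4 [1->4 ok]
  18: obs=y cand={1} pick 1 [4->1 ok]
  19: obs=z cand={2,4} pick 2 [1->2 ok]
  20: obs=y cand={1} pick 1 [2->1 ok]
  21: obs=w cand={0} pick 0 [1->0 ok]
  22: obs=x cand={3} pick 3 [0->3 ok]
  23: obs=z cand={2,4} pick 4 [3->4 ok]
  24: obs=y cand={1} pick 1 [4->1 ok]
  25: obs=z cand={2,4} pick 2 [1->2 ok]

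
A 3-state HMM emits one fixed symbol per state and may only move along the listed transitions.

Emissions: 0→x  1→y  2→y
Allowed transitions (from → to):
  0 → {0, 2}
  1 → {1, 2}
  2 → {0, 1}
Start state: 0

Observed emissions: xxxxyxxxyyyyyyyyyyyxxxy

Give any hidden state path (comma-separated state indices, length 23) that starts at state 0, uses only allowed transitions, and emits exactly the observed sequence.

0,0,0,0,2,0,0,0,2,1,1,2,1,1,1,1,1,1,2,0,0,0,2

  [0] x  {0}  => 0  start
  [1] x  {0}  => 0  0->0 ok
  [2] x  {0}  => 0  0->0 ok
  [3] x  {0}  => 0  0->0 ok
  [4] y  {1,2}  => 2  0->2 ok
  [5] x  {0}  => 0  2->0 ok
  [6] x  {0}  => 0  0->0 ok
  [7] x  {0}  => 0  0->0 ok
  [8] y  {1,2}  => 2  0->2 ok
  [9] y  {1,2}  => 1  2->1 ok
  [10] y  {1,2}  => 1  1->1 ok
  [11] y  {1,2}  => 2  1->2 ok
  [12] y  {1,2}  => 1  2->1 ok
  [13] y  {1,2}  => 1  1->1 ok
  [14] y  {1,2}  => 1  1->1 ok
  [15] y  {1,2}  => 1  1->1 ok
  [16] y  {1,2}  => 1  1->1 ok
  [17] y  {1,2}  => 1  1->1 ok
  [18] y  {1,2}  => 2  1->2 ok
  [19] x  {0}  => 0  2->0 ok
  [20] x  {0}  => 0  0->0 ok
  [21] x  {0}  => 0  0->0 ok
  [22] y  {1,2}  => 2  0->2 ok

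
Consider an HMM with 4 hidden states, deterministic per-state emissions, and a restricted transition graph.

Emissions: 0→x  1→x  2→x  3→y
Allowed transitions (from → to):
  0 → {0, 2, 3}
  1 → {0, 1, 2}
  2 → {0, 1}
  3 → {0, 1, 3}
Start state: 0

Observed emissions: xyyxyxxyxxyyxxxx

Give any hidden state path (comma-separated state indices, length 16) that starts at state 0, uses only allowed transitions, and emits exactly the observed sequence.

  pos 0: x in {0,1,2}, choose 0; start
  pos 1: y in {3}, choose 3; 0->3 ok
  pos 2: y in {3}, choose 3; 3->3 ok
  pos 3: x in {0,1,2}, choose 0; 3->0 ok
  pos 4: y in {3}, choose 3; 0->3 ok
  pos 5: x in {0,1,2}, choose 1; 3->1 ok
  pos 6: x in {0,1,2}, choose 0; 1->0 ok
  pos 7: y in {3}, choose 3; 0->3 ok
  pos 8: x in {0,1,2}, choose 1; 3->1 ok
  pos 9: x in {0,1,2}, choose 0; 1->0 ok
  pos 10: y in {3}, choose 3; 0->3 ok
  pos 11: y in {3}, choose 3; 3->3 ok
  pos 12: x in {0,1,2}, choose 1; 3->1 ok
  pos 13: x in {0,1,2}, choose 2; 1->2 ok
  pos 14: x in {0,1,2}, choose 0; 2->0 ok
  pos 15: x in {0,1,2}, choose 0; 0->0 ok

0,3,3,0,3,1,0,3,1,0,3,3,1,2,0,0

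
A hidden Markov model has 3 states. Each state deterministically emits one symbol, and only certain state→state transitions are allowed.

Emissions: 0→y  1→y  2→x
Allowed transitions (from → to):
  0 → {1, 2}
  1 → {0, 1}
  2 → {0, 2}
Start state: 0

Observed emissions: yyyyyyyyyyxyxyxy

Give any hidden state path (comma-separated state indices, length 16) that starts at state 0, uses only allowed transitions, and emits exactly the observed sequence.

0,1,1,1,1,0,1,0,1,0,2,0,2,0,2,0

  0: obs=y cand={0,1} pick 0 [start]
  1: obs=y cand={0,1} pick 1 [0->1 ok]
  2: obs=y cand={0,1} pick 1 [1->1 ok]
  3: obs=y cand={0,1} pick 1 [1->1 ok]
  4: obs=y cand={0,1} pick 1 [1->1 ok]
  5: obs=y cand={0,1} pick 0 [1->0 ok]
  6: obs=y cand={0,1} pick 1 [0->1 ok]
  7: obs=y cand={0,1} pick 0 [1->0 ok]
  8: obs=y cand={0,1} pick 1 [0->1 ok]
  9: obs=y cand={0,1} pick 0 [1->0 ok]
  10: obs=x cand={2} pick 2 [0->2 ok]
  11: obs=y cand={0,1} pick 0 [2->0 ok]
  12: obs=x cand={2} pick 2 [0->2 ok]
  13: obs=y cand={0,1} pick 0 [2->0 ok]
  14: obs=x cand={2} pick 2 [0->2 ok]
  15: obs=y cand={0,1} pick 0 [2->0 ok]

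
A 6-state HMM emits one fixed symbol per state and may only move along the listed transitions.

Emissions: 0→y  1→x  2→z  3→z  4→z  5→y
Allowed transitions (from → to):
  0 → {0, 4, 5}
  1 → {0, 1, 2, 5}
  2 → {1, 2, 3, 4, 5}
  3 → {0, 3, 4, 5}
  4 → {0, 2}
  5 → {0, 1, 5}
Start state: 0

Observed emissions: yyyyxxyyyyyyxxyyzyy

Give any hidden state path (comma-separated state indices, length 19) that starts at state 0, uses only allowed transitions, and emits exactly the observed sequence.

  [0] y  {0,5}  => 0  start
  [1] y  {0,5}  => 5  0->5 ok
  [2] y  {0,5}  => 0  5->0 ok
  [3] y  {0,5}  => 5  0->5 ok
  [4] x  {1}  => 1  5->1 ok
  [5] x  {1}  => 1  1->1 ok
  [6] y  {0,5}  => 5  1->5 ok
  [7] y  {0,5}  => 0  5->0 ok
  [8] y  {0,5}  => 5  0->5 ok
  [9] y  {0,5}  => 0  5->0 ok
  [10] y  {0,5}  => 5  0->5 ok
  [11] y  {0,5}  => 5  5->5 ok
  [12] x  {1}  => 1  5->1 ok
  [13] x  {1}  => 1  1->1 ok
  [14] y  {0,5}  => 0  1->0 ok
  [15] y  {0,5}  => 0  0->0 ok
  [16] z  {2,3,4}  => 4  0->4 ok
  [17] y  {0,5}  => 0  4->0 ok
  [18] y  {0,5}  => 0  0->0 ok

0,5,0,5,1,1,5,0,5,0,5,5,1,1,0,0,4,0,0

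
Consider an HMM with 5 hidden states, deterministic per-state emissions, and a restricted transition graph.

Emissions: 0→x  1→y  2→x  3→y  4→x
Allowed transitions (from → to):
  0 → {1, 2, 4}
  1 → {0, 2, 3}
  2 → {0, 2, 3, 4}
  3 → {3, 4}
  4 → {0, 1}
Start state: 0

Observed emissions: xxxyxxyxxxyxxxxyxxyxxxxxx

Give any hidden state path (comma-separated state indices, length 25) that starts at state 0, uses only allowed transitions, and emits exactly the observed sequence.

  [0] x  {0,2,4}  => 0  start
  [1] x  {0,2,4}  => 4  0->4 ok
  [2] x  {0,2,4}  => 0  4->0 ok
  [3] y  {1,3}  => 1  0->1 ok
  [4] x  {0,2,4}  => 0  1->0 ok
  [5] x  {0,2,4}  => 4  0->4 ok
  [6] y  {1,3}  => 1  4->1 ok
  [7] x  {0,2,4}  => 2  1->2 ok
  [8] x  {0,2,4}  => 0  2->0 ok
  [9] x  {0,2,4}  => 2  0->2 ok
  [10] y  {1,3}  => 3  2->3 ok
  [11] x  {0,2,4}  => 4  3->4 ok
  [12] x  {0,2,4}  => 0  4->0 ok
  [13] x  {0,2,4}  => 2  0->2 ok
  [14] x  {0,2,4}  => 0  2->0 ok
  [15] y  {1,3}  => 1  0->1 ok
  [16] x  {0,2,4}  => 2  1->2 ok
  [17] x  {0,2,4}  => 4  2->4 ok
  [18] y  {1,3}  => 1  4->1 ok
  [19] x  {0,2,4}  => 0  1->0 ok
  [20] x  {0,2,4}  => 2  0->2 ok
  [21] x  {0,2,4}  => 2  2->2 ok
  [22] x  {0,2,4}  => 0  2->0 ok
  [23] x  {0,2,4}  => 2  0->2 ok
  [24] x  {0,2,4}  => 2  2->2 ok

0,4,0,1,0,4,1,2,0,2,3,4,0,2,0,1,2,4,1,0,2,2,0,2,2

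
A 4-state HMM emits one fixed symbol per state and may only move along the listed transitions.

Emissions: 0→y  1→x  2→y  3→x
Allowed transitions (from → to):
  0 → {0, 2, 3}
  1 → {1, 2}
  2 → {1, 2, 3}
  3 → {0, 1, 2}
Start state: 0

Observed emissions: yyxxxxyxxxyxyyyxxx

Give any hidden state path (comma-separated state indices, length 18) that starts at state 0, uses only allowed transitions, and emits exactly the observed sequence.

0,2,1,1,1,1,2,3,1,1,2,3,2,2,2,1,1,1

  t0 'y' -> {0,2}, take 0 (start)
  t1 'y' -> {0,2}, take 2 (0->2 ok)
  t2 'x' -> {1,3}, take 1 (2->1 ok)
  t3 'x' -> {1,3}, take 1 (1->1 ok)
  t4 'x' -> {1,3}, take 1 (1->1 ok)
  t5 'x' -> {1,3}, take 1 (1->1 ok)
  t6 'y' -> {0,2}, take 2 (1->2 ok)
  t7 'x' -> {1,3}, take 3 (2->3 ok)
  t8 'x' -> {1,3}, take 1 (3->1 ok)
  t9 'x' -> {1,3}, take 1 (1->1 ok)
  t10 'y' -> {0,2}, take 2 (1->2 ok)
  t11 'x' -> {1,3}, take 3 (2->3 ok)
  t12 'y' -> {0,2}, take 2 (3->2 ok)
  t13 'y' -> {0,2}, take 2 (2->2 ok)
  t14 'y' -> {0,2}, take 2 (2->2 ok)
  t15 'x' -> {1,3}, take 1 (2->1 ok)
  t16 'x' -> {1,3}, take 1 (1->1 ok)
  t17 'x' -> {1,3}, take 1 (1->1 ok)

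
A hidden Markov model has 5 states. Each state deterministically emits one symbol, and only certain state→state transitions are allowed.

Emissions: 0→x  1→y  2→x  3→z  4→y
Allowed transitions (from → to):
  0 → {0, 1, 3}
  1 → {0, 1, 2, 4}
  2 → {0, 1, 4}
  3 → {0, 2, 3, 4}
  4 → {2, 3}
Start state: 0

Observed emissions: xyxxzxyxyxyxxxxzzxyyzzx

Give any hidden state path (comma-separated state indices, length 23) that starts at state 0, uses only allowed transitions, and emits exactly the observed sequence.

  [0] x  {0,2}  => 0  start
  [1] y  {1,4}  => 1  0->1 ok
  [2] x  {0,2}  => 2  1->2 ok
  [3] x  {0,2}  => 0  2->0 ok
  [4] z  {3}  => 3  0->3 ok
  [5] x  {0,2}  => 2  3->2 ok
  [6] y  {1,4}  => 4  2->4 ok
  [7] x  {0,2}  => 2  4->2 ok
  [8] y  {1,4}  => 4  2->4 ok
  [9] x  {0,2}  => 2  4->2 ok
  [10] y  {1,4}  => 4  2->4 ok
  [11] x  {0,2}  => 2  4->2 ok
  [12] x  {0,2}  => 0  2->0 ok
  [13] x  {0,2}  => 0  0->0 ok
  [14] x  {0,2}  => 0  0->0 ok
  [15] z  {3}  => 3  0->3 ok
  [16] z  {3}  => 3  3->3 ok
  [17] x  {0,2}  => 0  3->0 ok
  [18] y  {1,4}  => 1  0->1 ok
  [19] y  {1,4}  => 4  1->4 ok
  [20] z  {3}  => 3  4->3 ok
  [21] z  {3}  => 3  3->3 ok
  [22] x  {0,2}  => 0  3->0 ok

0,1,2,0,3,2,4,2,4,2,4,2,0,0,0,3,3,0,1,4,3,3,0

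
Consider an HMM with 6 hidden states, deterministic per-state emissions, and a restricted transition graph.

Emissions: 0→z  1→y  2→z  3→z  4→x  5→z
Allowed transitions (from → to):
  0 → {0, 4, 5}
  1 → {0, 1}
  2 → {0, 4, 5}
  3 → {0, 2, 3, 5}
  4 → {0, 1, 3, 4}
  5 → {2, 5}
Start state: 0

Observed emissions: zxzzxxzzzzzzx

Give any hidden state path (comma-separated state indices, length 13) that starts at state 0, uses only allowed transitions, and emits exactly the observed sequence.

  t0 'z' -> {0,2,3,5}, take 0 (start)
  t1 'x' -> {4}, take 4 (0->4 ok)
  t2 'z' -> {0,2,3,5}, take 0 (4->0 ok)
  t3 'z' -> {0,2,3,5}, take 0 (0->0 ok)
  t4 'x' -> {4}, take 4 (0->4 ok)
  t5 'x' -> {4}, take 4 (4->4 ok)
  t6 'z' -> {0,2,3,5}, take 0 (4->0 ok)
  t7 'z' -> {0,2,3,5}, take 5 (0->5 ok)
  t8 'z' -> {0,2,3,5}, take 5 (5->5 ok)
  t9 'z' -> {0,2,3,5}, take 5 (5->5 ok)
  t10 'z' -> {0,2,3,5}, take 2 (5->2 ok)
  t11 'z' -> {0,2,3,5}, take 0 (2->0 ok)
  t12 'x' -> {4}, take 4 (0->4 ok)

0,4,0,0,4,4,0,5,5,5,2,0,4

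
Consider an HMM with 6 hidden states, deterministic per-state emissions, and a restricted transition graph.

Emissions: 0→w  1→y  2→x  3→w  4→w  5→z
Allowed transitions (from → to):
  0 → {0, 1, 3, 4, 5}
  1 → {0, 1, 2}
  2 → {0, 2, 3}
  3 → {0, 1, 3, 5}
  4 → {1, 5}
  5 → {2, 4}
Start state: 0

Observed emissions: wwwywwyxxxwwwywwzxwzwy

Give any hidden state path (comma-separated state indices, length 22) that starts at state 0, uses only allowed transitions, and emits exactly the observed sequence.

  t0 'w' -> {0,3,4}, take 0 (start)
  t1 'w' -> {0,3,4}, take 0 (0->0 ok)
  t2 'w' -> {0,3,4}, take 4 (0->4 ok)
  t3 'y' -> {1}, take 1 (4->1 ok)
  t4 'w' -> {0,3,4}, take 0 (1->0 ok)
  t5 'w' -> {0,3,4}, take 3 (0->3 ok)
  t6 'y' -> {1}, take 1 (3->1 ok)
  t7 'x' -> {2}, take 2 (1->2 ok)
  t8 'x' -> {2}, take 2 (2->2 ok)
  t9 'x' -> {2}, take 2 (2->2 ok)
  t10 'w' -> {0,3,4}, take 3 (2->3 ok)
  t11 'w' -> {0,3,4}, take 0 (3->0 ok)
  t12 'w' -> {0,3,4}, take 4 (0->4 ok)
  t13 'y' -> {1}, take 1 (4->1 ok)
  t14 'w' -> {0,3,4}, take 0 (1->0 ok)
  t15 'w' -> {0,3,4}, take 0 (0->0 ok)
  t16 'z' -> {5}, take 5 (0->5 ok)
  t17 'x' -> {2}, take 2 (5->2 ok)
  t18 'w' -> {0,3,4}, take 3 (2->3 ok)
  t19 'z' -> {5}, take 5 (3->5 ok)
  t20 'w' -> {0,3,4}, take 4 (5->4 ok)
  t21 'y' -> {1}, take 1 (4->1 ok)

0,0,4,1,0,3,1,2,2,2,3,0,4,1,0,0,5,2,3,5,4,1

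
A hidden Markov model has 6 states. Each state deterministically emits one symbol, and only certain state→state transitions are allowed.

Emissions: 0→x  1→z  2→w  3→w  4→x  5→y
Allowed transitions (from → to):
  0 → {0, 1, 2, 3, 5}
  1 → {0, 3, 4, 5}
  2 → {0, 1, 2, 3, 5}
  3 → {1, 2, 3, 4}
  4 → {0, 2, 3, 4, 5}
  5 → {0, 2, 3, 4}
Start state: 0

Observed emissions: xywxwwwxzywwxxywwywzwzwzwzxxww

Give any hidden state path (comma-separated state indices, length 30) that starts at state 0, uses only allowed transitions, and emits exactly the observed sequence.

0,5,3,4,2,2,2,0,1,5,3,3,4,0,5,3,2,5,3,1,3,1,3,1,3,1,4,0,3,2

  [0] x  {0,4}  => 0  start
  [1] y  {5}  => 5  0->5 ok
  [2] w  {2,3}  => 3  5->3 ok
  [3] x  {0,4}  => 4  3->4 ok
  [4] w  {2,3}  => 2  4->2 ok
  [5] w  {2,3}  => 2  2->2 ok
  [6] w  {2,3}  => 2  2->2 ok
  [7] x  {0,4}  => 0  2->0 ok
  [8] z  {1}  => 1  0->1 ok
  [9] y  {5}  => 5  1->5 ok
  [10] w  {2,3}  => 3  5->3 ok
  [11] w  {2,3}  => 3  3->3 ok
  [12] x  {0,4}  => 4  3->4 ok
  [13] x  {0,4}  => 0  4->0 ok
  [14] y  {5}  => 5  0->5 ok
  [15] w  {2,3}  => 3  5->3 ok
  [16] w  {2,3}  => 2  3->2 ok
  [17] y  {5}  => 5  2->5 ok
  [18] w  {2,3}  => 3  5->3 ok
  [19] z  {1}  => 1  3->1 ok
  [20] w  {2,3}  => 3  1->3 ok
  [21] z  {1}  => 1  3->1 ok
  [22] w  {2,3}  => 3  1->3 ok
  [23] z  {1}  => 1  3->1 ok
  [24] w  {2,3}  => 3  1->3 ok
  [25] z  {1}  => 1  3->1 ok
  [26] x  {0,4}  => 4  1->4 ok
  [27] x  {0,4}  => 0  4->0 ok
  [28] w  {2,3}  => 3  0->3 ok
  [29] w  {2,3}  => 2  3->2 ok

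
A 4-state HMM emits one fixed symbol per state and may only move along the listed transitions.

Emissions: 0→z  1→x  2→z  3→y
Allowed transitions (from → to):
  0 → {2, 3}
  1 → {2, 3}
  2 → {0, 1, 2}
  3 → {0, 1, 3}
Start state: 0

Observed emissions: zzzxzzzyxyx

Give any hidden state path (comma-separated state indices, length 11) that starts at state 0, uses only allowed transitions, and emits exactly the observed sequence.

  pos 0: z in {0,2}, choose 0; start
  pos 1: z in {0,2}, choose 2; 0->2 ok
  pos 2: z in {0,2}, choose 2; 2->2 ok
  pos 3: x in {1}, choose 1; 2->1 ok
  pos 4: z in {0,2}, choose 2; 1->2 ok
  pos 5: z in {0,2}, choose 2; 2->2 ok
  pos 6: z in {0,2}, choose 0; 2->0 ok
  pos 7: y in {3}, choose 3; 0->3 ok
  pos 8: x in {1}, choose 1; 3->1 ok
  pos 9: y in {3}, choose 3; 1->3 ok
  pos 10: x in {1}, choose 1; 3->1 ok

0,2,2,1,2,2,0,3,1,3,1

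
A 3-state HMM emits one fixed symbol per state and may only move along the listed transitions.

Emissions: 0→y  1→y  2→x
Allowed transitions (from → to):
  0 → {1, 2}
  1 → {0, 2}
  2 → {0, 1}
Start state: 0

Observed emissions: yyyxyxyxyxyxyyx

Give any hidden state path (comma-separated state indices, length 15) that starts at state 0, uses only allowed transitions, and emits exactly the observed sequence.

  0: obs=y cand={0,1} pick 0 [start]
  1: obs=y cand={0,1} pick 1 [0->1 ok]
  2: obs=y cand={0,1} pick 0 [1->0 ok]
  3: obs=x cand={2} pick 2 [0->2 ok]
  4: obs=y cand={0,1} pick 1 [2->1 ok]
  5: obs=x cand={2} pick 2 [1->2 ok]
  6: obs=y cand={0,1} pick 1 [2->1 ok]
  7: obs=x cand={2} pick 2 [1->2 ok]
  8: obs=y cand={0,1} pick 0 [2->0 ok]
  9: obs=x cand={2} pick 2 [0->2 ok]
  10: obs=y cand={0,1} pick 0 [2->0 ok]
  11: obs=x cand={2} pick 2 [0->2 ok]
  12: obs=y cand={0,1} pick 1 [2->1 ok]
  13: obs=y cand={0,1} pick 0 [1->0 ok]
  14: obs=x cand={2} pick 2 [0->2 ok]

0,1,0,2,1,2,1,2,0,2,0,2,1,0,2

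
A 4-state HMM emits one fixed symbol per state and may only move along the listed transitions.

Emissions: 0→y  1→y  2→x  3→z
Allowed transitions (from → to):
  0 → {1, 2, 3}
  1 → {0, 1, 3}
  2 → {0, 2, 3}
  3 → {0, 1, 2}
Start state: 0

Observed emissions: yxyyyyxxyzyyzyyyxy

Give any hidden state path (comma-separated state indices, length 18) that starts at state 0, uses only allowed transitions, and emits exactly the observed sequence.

  t0 'y' -> {0,1}, take 0 (start)
  t1 'x' -> {2}, take 2 (0->2 ok)
  t2 'y' -> {0,1}, take 0 (2->0 ok)
  t3 'y' -> {0,1}, take 1 (0->1 ok)
  t4 'y' -> {0,1}, take 1 (1->1 ok)
  t5 'y' -> {0,1}, take 0 (1->0 ok)
  t6 'x' -> {2}, take 2 (0->2 ok)
  t7 'x' -> {2}, take 2 (2->2 ok)
  t8 'y' -> {0,1}, take 0 (2->0 ok)
  t9 'z' -> {3}, take 3 (0->3 ok)
  t10 'y' -> {0,1}, take 0 (3->0 ok)
  t11 'y' -> {0,1}, take 1 (0->1 ok)
  t12 'z' -> {3}, take 3 (1->3 ok)
  t13 'y' -> {0,1}, take 1 (3->1 ok)
  t14 'y' -> {0,1}, take 1 (1->1 ok)
  t15 'y' -> {0,1}, take 0 (1->0 ok)
  t16 'x' -> {2}, take 2 (0->2 ok)
  t17 'y' -> {0,1}, take 0 (2->0 ok)

0,2,0,1,1,0,2,2,0,3,0,1,3,1,1,0,2,0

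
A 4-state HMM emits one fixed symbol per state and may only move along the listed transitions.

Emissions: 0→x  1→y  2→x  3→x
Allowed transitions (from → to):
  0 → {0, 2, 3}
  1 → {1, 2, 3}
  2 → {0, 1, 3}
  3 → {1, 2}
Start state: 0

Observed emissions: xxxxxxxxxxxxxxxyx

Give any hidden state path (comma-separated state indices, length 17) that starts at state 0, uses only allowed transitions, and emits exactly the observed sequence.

0,0,2,0,2,0,2,3,2,0,0,0,3,2,3,1,2

  0: obs=x cand={0,2,3} pick 0 [start]
  1: obs=x cand={0,2,3} pick 0 [0->0 ok]
  2: obs=x cand={0,2,3} pick 2 [0->2 ok]
  3: obs=x cand={0,2,3} pick 0 [2->0 ok]
  4: obs=x cand={0,2,3} pick 2 [0->2 ok]
  5: obs=x cand={0,2,3} pick 0 [2->0 ok]
  6: obs=x cand={0,2,3} pick 2 [0->2 ok]
  7: obs=x cand={0,2,3} pick 3 [2->3 ok]
  8: obs=x cand={0,2,3} pick 2 [3->2 ok]
  9: obs=x cand={0,2,3} pick 0 [2->0 ok]
  10: obs=x cand={0,2,3} pick 0 [0->0 ok]
  11: obs=x cand={0,2,3} pick 0 [0->0 ok]
  12: obs=x cand={0,2,3} pick 3 [0->3 ok]
  13: obs=x cand={0,2,3} pick 2 [3->2 ok]
  14: obs=x cand={0,2,3} pick 3 [2->3 ok]
  15: obs=y cand={1} pick 1 [3->1 ok]
  16: obs=x cand={0,2,3} pick 2 [1->2 ok]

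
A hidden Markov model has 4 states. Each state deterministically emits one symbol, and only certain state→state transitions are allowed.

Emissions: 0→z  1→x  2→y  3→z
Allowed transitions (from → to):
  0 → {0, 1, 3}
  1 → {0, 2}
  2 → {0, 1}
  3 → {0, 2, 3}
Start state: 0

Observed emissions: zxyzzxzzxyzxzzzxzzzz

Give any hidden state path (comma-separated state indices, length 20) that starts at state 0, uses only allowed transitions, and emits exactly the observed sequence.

  t0 'z' -> {0,3}, take 0 (start)
  t1 'x' -> {1}, take 1 (0->1 ok)
  t2 'y' -> {2}, take 2 (1->2 ok)
  t3 'z' -> {0,3}, take 0 (2->0 ok)
  t4 'z' -> {0,3}, take 0 (0->0 ok)
  t5 'x' -> {1}, take 1 (0->1 ok)
  t6 'z' -> {0,3}, take 0 (1->0 ok)
  t7 'z' -> {0,3}, take 0 (0->0 ok)
  t8 'x' -> {1}, take 1 (0->1 ok)
  t9 'y' -> {2}, take 2 (1->2 ok)
  t10 'z' -> {0,3}, take 0 (2->0 ok)
  t11 'x' -> {1}, take 1 (0->1 ok)
  t12 'z' -> {0,3}, take 0 (1->0 ok)
  t13 'z' -> {0,3}, take 0 (0->0 ok)
  t14 'z' -> {0,3}, take 0 (0->0 ok)
  t15 'x' -> {1}, take 1 (0->1 ok)
  t16 'z' -> {0,3}, take 0 (1->0 ok)
  t17 'z' -> {0,3}, take 3 (0->3 ok)
  t18 'z' -> {0,3}, take 3 (3->3 ok)
  t19 'z' -> {0,3}, take 3 (3->3 ok)

0,1,2,0,0,1,0,0,1,2,0,1,0,0,0,1,0,3,3,3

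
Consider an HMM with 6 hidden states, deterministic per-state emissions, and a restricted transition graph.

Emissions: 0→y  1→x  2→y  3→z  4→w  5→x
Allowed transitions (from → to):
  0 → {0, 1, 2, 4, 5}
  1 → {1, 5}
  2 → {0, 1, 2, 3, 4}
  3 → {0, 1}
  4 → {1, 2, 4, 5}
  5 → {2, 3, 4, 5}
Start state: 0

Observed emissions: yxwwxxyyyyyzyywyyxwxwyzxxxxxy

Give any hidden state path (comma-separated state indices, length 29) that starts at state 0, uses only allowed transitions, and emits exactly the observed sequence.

0,5,4,4,5,5,2,0,2,2,2,3,0,2,4,2,0,5,4,5,4,2,3,1,1,5,5,5,2

  t0 'y' -> {0,2}, take 0 (start)
  t1 'x' -> {1,5}, take 5 (0->5 ok)
  t2 'w' -> {4}, take 4 (5->4 ok)
  t3 'w' -> {4}, take 4 (4->4 ok)
  t4 'x' -> {1,5}, take 5 (4->5 ok)
  t5 'x' -> {1,5}, take 5 (5->5 ok)
  t6 'y' -> {0,2}, take 2 (5->2 ok)
  t7 'y' -> {0,2}, take 0 (2->0 ok)
  t8 'y' -> {0,2}, take 2 (0->2 ok)
  t9 'y' -> {0,2}, take 2 (2->2 ok)
  t10 'y' -> {0,2}, take 2 (2->2 ok)
  t11 'z' -> {3}, take 3 (2->3 ok)
  t12 'y' -> {0,2}, take 0 (3->0 ok)
  t13 'y' -> {0,2}, take 2 (0->2 ok)
  t14 'w' -> {4}, take 4 (2->4 ok)
  t15 'y' -> {0,2}, take 2 (4->2 ok)
  t16 'y' -> {0,2}, take 0 (2->0 ok)
  t17 'x' -> {1,5}, take 5 (0->5 ok)
  t18 'w' -> {4}, take 4 (5->4 ok)
  t19 'x' -> {1,5}, take 5 (4->5 ok)
  t20 'w' -> {4}, take 4 (5->4 ok)
  t21 'y' -> {0,2}, take 2 (4->2 ok)
  t22 'z' -> {3}, take 3 (2->3 ok)
  t23 'x' -> {1,5}, take 1 (3->1 ok)
  t24 'x' -> {1,5}, take 1 (1->1 ok)
  t25 'x' -> {1,5}, take 5 (1->5 ok)
  t26 'x' -> {1,5}, take 5 (5->5 ok)
  t27 'x' -> {1,5}, take 5 (5->5 ok)
  t28 'y' -> {0,2}, take 2 (5->2 ok)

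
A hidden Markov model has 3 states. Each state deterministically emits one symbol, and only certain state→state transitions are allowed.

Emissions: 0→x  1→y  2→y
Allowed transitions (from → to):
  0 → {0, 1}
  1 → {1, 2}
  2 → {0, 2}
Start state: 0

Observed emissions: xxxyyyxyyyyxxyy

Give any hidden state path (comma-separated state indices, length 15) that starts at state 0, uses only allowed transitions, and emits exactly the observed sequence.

  t0 'x' -> {0}, take 0 (start)
  t1 'x' -> {0}, take 0 (0->0 ok)
  t2 'x' -> {0}, take 0 (0->0 ok)
  t3 'y' -> {1,2}, take 1 (0->1 ok)
  t4 'y' -> {1,2}, take 2 (1->2 ok)
  t5 'y' -> {1,2}, take 2 (2->2 ok)
  t6 'x' -> {0}, take 0 (2->0 ok)
  t7 'y' -> {1,2}, take 1 (0->1 ok)
  t8 'y' -> {1,2}, take 1 (1->1 ok)
  t9 'y' -> {1,2}, take 1 (1->1 ok)
  t10 'y' -> {1,2}, take 2 (1->2 ok)
  t11 'x' -> {0}, take 0 (2->0 ok)
  t12 'x' -> {0}, take 0 (0->0 ok)
  t13 'y' -> {1,2}, take 1 (0->1 ok)
  t14 'y' -> {1,2}, take 1 (1->1 ok)

0,0,0,1,2,2,0,1,1,1,2,0,0,1,1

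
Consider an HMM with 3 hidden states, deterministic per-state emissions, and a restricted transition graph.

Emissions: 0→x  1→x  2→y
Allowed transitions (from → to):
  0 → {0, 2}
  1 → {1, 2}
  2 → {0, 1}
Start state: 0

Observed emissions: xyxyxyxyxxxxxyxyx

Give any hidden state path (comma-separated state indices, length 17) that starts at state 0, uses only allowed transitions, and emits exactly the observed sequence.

  pos 0: x in {0,1}, choose 0; start
  pos 1: y in {2}, choose 2; 0->2 ok
  pos 2: x in {0,1}, choose 0; 2->0 ok
  pos 3: y in {2}, choose 2; 0->2 ok
  pos 4: x in {0,1}, choose 1; 2->1 ok
  pos 5: y in {2}, choose 2; 1->2 ok
  pos 6: x in {0,1}, choose 1; 2->1 ok
  pos 7: y in {2}, choose 2; 1->2 ok
  pos 8: x in {0,1}, choose 1; 2->1 ok
  pos 9: x in {0,1}, choose 1; 1->1 ok
  pos 10: x in {0,1}, choose 1; 1->1 ok
  pos 11: x in {0,1}, choose 1; 1->1 ok
  pos 12: x in {0,1}, choose 1; 1->1 ok
  pos 13: y in {2}, choose 2; 1->2 ok
  pos 14: x in {0,1}, choose 0; 2->0 ok
  pos 15: y in {2}, choose 2; 0->2 ok
  pos 16: x in {0,1}, choose 1; 2->1 ok

0,2,0,2,1,2,1,2,1,1,1,1,1,2,0,2,1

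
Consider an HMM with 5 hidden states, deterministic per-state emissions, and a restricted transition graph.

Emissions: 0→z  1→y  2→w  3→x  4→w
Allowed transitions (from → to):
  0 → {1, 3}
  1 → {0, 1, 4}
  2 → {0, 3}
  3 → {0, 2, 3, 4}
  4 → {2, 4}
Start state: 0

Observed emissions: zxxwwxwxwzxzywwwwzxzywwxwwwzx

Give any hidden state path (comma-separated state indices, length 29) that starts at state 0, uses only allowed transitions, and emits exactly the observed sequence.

  pos 0: z in {0}, choose 0; start
  pos 1: x in {3}, choose 3; 0->3 ok
  pos 2: x in {3}, choose 3; 3->3 ok
  pos 3: w in {2,4}, choose 4; 3->4 ok
  pos 4: w in {2,4}, choose 2; 4->2 ok
  pos 5: x in {3}, choose 3; 2->3 ok
  pos 6: w in {2,4}, choose 2; 3->2 ok
  pos 7: x in {3}, choose 3; 2->3 ok
  pos 8: w in {2,4}, choose 2; 3->2 ok
  pos 9: z in {0}, choose 0; 2->0 ok
  pos 10: x in {3}, choose 3; 0->3 ok
  pos 11: z in {0}, choose 0; 3->0 ok
  pos 12: y in {1}, choose 1; 0->1 ok
  pos 13: w in {2,4}, choose 4; 1->4 ok
  pos 14: w in {2,4}, choose 4; 4->4 ok
  pos 15: w in {2,4}, choose 4; 4->4 ok
  pos 16: w in {2,4}, choose 2; 4->2 ok
  pos 17: z in {0}, choose 0; 2->0 ok
  pos 18: x in {3}, choose 3; 0->3 ok
  pos 19: z in {0}, choose 0; 3->0 ok
  pos 20: y in {1}, choose 1; 0->1 ok
  pos 21: w in {2,4}, choose 4; 1->4 ok
  pos 22: w in {2,4}, choose 2; 4->2 ok
  pos 23: x in {3}, choose 3; 2->3 ok
  pos 24: w in {2,4}, choose 4; 3->4 ok
  pos 25: w in {2,4}, choose 4; 4->4 ok
  pos 26: w in {2,4}, choose 2; 4->2 ok
  pos 27: z in {0}, choose 0; 2->0 ok
  pos 28: x in {3}, choose 3; 0->3 ok

0,3,3,4,2,3,2,3,2,0,3,0,1,4,4,4,2,0,3,0,1,4,2,3,4,4,2,0,3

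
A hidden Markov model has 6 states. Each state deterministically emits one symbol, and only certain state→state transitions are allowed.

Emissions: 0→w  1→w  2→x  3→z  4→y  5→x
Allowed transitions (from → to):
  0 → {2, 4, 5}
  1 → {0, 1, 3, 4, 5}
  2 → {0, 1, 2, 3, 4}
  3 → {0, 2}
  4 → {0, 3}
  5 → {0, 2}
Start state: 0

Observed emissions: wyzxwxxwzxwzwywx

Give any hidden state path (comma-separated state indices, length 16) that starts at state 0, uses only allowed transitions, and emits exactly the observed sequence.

0,4,3,2,0,5,2,1,3,2,1,3,0,4,0,2

  pos 0: w in {0,1}, choose 0; start
  pos 1: y in {4}, choose 4; 0->4 ok
  pos 2: z in {3}, choose 3; 4->3 ok
  pos 3: x in {2,5}, choose 2; 3->2 ok
  pos 4: w in {0,1}, choose 0; 2->0 ok
  pos 5: x in {2,5}, choose 5; 0->5 ok
  pos 6: x in {2,5}, choose 2; 5->2 ok
  pos 7: w in {0,1}, choose 1; 2->1 ok
  pos 8: z in {3}, choose 3; 1->3 ok
  pos 9: x in {2,5}, choose 2; 3->2 ok
  pos 10: w in {0,1}, choose 1; 2->1 ok
  pos 11: z in {3}, choose 3; 1->3 ok
  pos 12: w in {0,1}, choose 0; 3->0 ok
  pos 13: y in {4}, choose 4; 0->4 ok
  pos 14: w in {0,1}, choose 0; 4->0 ok
  pos 15: x in {2,5}, choose 2; 0->2 ok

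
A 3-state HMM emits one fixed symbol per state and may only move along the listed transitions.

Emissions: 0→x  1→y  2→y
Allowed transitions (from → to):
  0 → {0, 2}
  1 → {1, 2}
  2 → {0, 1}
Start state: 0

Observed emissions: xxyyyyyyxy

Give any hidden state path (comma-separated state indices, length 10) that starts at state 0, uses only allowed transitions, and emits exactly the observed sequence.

0,0,2,1,1,2,1,2,0,2

  0: obs=x cand={0} pick 0 [start]
  1: obs=x cand={0} pick 0 [0->0 ok]
  2: obs=y cand={1,2} pick 2 [0->2 ok]
  3: obs=y cand={1,2} pick 1 [2->1 ok]
  4: obs=y cand={1,2} pick 1 [1->1 ok]
  5: obs=y cand={1,2} pick 2 [1->2 ok]
  6: obs=y cand={1,2} pick 1 [2->1 ok]
  7: obs=y cand={1,2} pick 2 [1->2 ok]
  8: obs=x cand={0} pick 0 [2->0 ok]
  9: obs=y cand={1,2} pick 2 [0->2 ok]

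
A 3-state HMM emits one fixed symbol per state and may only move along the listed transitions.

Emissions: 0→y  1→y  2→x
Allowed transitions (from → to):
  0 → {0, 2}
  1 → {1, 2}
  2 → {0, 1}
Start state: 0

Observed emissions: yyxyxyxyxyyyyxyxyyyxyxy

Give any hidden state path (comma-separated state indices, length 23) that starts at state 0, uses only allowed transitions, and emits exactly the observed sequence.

0,0,2,1,2,0,2,1,2,1,1,1,1,2,1,2,1,1,1,2,0,2,1

  pos 0: y in {0,1}, choose 0; start
  pos 1: y in {0,1}, choose 0; 0->0 ok
  pos 2: x in {2}, choose 2; 0->2 ok
  pos 3: y in {0,1}, choose 1; 2->1 ok
  pos 4: x in {2}, choose 2; 1->2 ok
  pos 5: y in {0,1}, choose 0; 2->0 ok
  pos 6: x in {2}, choose 2; 0->2 ok
  pos 7: y in {0,1}, choose 1; 2->1 ok
  pos 8: x in {2}, choose 2; 1->2 ok
  pos 9: y in {0,1}, choose 1; 2->1 ok
  pos 10: y in {0,1}, choose 1; 1->1 ok
  pos 11: y in {0,1}, choose 1; 1->1 ok
  pos 12: y in {0,1}, choose 1; 1->1 ok
  pos 13: x in {2}, choose 2; 1->2 ok
  pos 14: y in {0,1}, choose 1; 2->1 ok
  pos 15: x in {2}, choose 2; 1->2 ok
  pos 16: y in {0,1}, choose 1; 2->1 ok
  pos 17: y in {0,1}, choose 1; 1->1 ok
  pos 18: y in {0,1}, choose 1; 1->1 ok
  pos 19: x in {2}, choose 2; 1->2 ok
  pos 20: y in {0,1}, choose 0; 2->0 ok
  pos 21: x in {2}, choose 2; 0->2 ok
  pos 22: y in {0,1}, choose 1; 2->1 ok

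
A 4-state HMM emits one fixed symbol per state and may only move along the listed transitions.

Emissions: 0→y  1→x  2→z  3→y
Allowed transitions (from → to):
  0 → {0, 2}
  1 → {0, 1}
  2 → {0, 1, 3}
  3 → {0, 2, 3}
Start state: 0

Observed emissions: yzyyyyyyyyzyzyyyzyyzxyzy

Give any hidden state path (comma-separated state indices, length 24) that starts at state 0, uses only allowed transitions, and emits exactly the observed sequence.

0,2,3,3,0,0,0,0,0,0,2,3,2,3,0,0,2,3,0,2,1,0,2,3

  0: obs=y cand={0,3} pick 0 [start]
  1: obs=z cand={2} pick 2 [0->2 ok]
  2: obs=y cand={0,3} pick 3 [2->3 ok]
  3: obs=y cand={0,3} pick 3 [3->3 ok]
  4: obs=y cand={0,3} pick 0 [3->0 ok]
  5: obs=y cand={0,3} pick 0 [0->0 ok]
  6: obs=y cand={0,3} pick 0 [0->0 ok]
  7: obs=y cand={0,3} pick 0 [0->0 ok]
  8: obs=y cand={0,3} pick 0 [0->0 ok]
  9: obs=y cand={0,3} pick 0 [0->0 ok]
  10: obs=z cand={2} pick 2 [0->2 ok]
  11: obs=y cand={0,3} pick 3 [2->3 ok]
  12: obs=z cand={2} pick 2 [3->2 ok]
  13: obs=y cand={0,3} pick 3 [2->3 ok]
  14: obs=y cand={0,3} pick 0 [3->0 ok]
  15: obs=y cand={0,3} pick 0 [0->0 ok]
  16: obs=z cand={2} pick 2 [0->2 ok]
  17: obs=y cand={0,3} pick 3 [2->3 ok]
  18: obs=y cand={0,3} pick 0 [3->0 ok]
  19: obs=z cand={2} pick 2 [0->2 ok]
  20: obs=x cand={1} pick 1 [2->1 ok]
  21: obs=y cand={0,3} pick 0 [1->0 ok]
  22: obs=z cand={2} pick 2 [0->2 ok]
  23: obs=y cand={0,3} pick 3 [2->3 ok]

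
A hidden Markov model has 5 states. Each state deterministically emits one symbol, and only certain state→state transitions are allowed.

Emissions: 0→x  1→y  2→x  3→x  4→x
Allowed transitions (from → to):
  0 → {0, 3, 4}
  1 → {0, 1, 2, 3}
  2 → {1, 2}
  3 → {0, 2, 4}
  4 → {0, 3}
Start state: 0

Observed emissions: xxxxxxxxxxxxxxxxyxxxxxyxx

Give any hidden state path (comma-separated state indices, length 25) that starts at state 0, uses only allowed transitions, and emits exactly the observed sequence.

  0: obs=x cand={0,2,3,4} pick 0 [start]
  1: obs=x cand={0,2,3,4} pick 4 [0->4 ok]
  2: obs=x cand={0,2,3,4} pick 3 [4->3 ok]
  3: obs=x cand={0,2,3,4} pick 0 [3->0 ok]
  4: obs=x cand={0,2,3,4} pick 3 [0->3 ok]
  5: obs=x cand={0,2,3,4} pick 0 [3->0 ok]
  6: obs=x cand={0,2,3,4} pick 3 [0->3 ok]
  7: obs=x cand={0,2,3,4} pick 4 [3->4 ok]
  8: obs=x cand={0,2,3,4} pick 0 [4->0 ok]
  9: obs=x cand={0,2,3,4} pick 0 [0->0 ok]
  10: obs=x cand={0,2,3,4} pick 0 [0->0 ok]
  11: obs=x cand={0,2,3,4} pick 4 [0->4 ok]
  12: obs=x cand={0,2,3,4} pick 3 [4->3 ok]
  13: obs=x cand={0,2,3,4} pick 4 [3->4 ok]
  14: obs=x cand={0,2,3,4} pick 3 [4->3 ok]
  15: obs=x cand={0,2,3,4} pick 2 [3->2 ok]
  16: obs=y cand={1} pick 1 [2->1 ok]
  17: obs=x cand={0,2,3,4} pick 3 [1->3 ok]
  18: obs=x cand={0,2,3,4} pick 2 [3->2 ok]
  19: obs=x cand={0,2,3,4} pick 2 [2->2 ok]
  20: obs=x cand={0,2,3,4} pick 2 [2->2 ok]
  21: obs=x cand={0,2,3,4} pick 2 [2->2 ok]
  22: obs=y cand={1} pick 1 [2->1 ok]
  23: obs=x cand={0,2,3,4} pick 0 [1->0 ok]
  24: obs=x cand={0,2,3,4} pick 4 [0->4 ok]

0,4,3,0,3,0,3,4,0,0,0,4,3,4,3,2,1,3,2,2,2,2,1,0,4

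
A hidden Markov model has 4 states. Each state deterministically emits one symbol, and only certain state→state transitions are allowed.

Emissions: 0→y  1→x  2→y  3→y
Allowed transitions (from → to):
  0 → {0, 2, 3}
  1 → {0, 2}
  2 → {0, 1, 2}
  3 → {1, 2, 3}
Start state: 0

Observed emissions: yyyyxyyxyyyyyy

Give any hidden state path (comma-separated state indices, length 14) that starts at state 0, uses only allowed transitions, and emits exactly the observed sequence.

0,2,0,2,1,0,3,1,0,0,0,2,2,0

  t0 'y' -> {0,2,3}, take 0 (start)
  t1 'y' -> {0,2,3}, take 2 (0->2 ok)
  t2 'y' -> {0,2,3}, take 0 (2->0 ok)
  t3 'y' -> {0,2,3}, take 2 (0->2 ok)
  t4 'x' -> {1}, take 1 (2->1 ok)
  t5 'y' -> {0,2,3}, take 0 (1->0 ok)
  t6 'y' -> {0,2,3}, take 3 (0->3 ok)
  t7 'x' -> {1}, take 1 (3->1 ok)
  t8 'y' -> {0,2,3}, take 0 (1->0 ok)
  t9 'y' -> {0,2,3}, take 0 (0->0 ok)
  t10 'y' -> {0,2,3}, take 0 (0->0 ok)
  t11 'y' -> {0,2,3}, take 2 (0->2 ok)
  t12 'y' -> {0,2,3}, take 2 (2->2 ok)
  t13 'y' -> {0,2,3}, take 0 (2->0 ok)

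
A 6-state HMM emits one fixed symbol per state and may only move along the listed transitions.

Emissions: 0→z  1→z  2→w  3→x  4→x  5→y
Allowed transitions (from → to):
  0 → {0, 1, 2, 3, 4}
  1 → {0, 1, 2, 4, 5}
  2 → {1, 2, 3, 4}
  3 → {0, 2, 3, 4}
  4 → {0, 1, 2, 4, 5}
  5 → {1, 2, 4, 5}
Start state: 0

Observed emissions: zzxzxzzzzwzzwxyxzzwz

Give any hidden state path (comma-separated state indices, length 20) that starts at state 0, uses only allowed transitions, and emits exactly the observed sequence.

  0: obs=z cand={0,1} pick 0 [start]
  1: obs=z cand={0,1} pick 0 [0->0 ok]
  2: obs=x cand={3,4} pick 3 [0->3 ok]
  3: obs=z cand={0,1} pick 0 [3->0 ok]
  4: obs=x cand={3,4} pick 3 [0->3 ok]
  5: obs=z cand={0,1} pick 0 [3->0 ok]
  6: obs=z cand={0,1} pick 0 [0->0 ok]
  7: obs=z cand={0,1} pick 0 [0->0 ok]
  8: obs=z cand={0,1} pick 0 [0->0 ok]
  9: obs=w cand={2} pick 2 [0->2 ok]
  10: obs=z cand={0,1} pick 1 [2->1 ok]
  11: obs=z cand={0,1} pick 0 [1->0 ok]
  12: obs=w cand={2} pick 2 [0->2 ok]
  13: obs=x cand={3,4} pick 4 [2->4 ok]
  14: obs=y cand={5} pick 5 [4->5 ok]
  15: obs=x cand={3,4} pick 4 [5->4 ok]
  16: obs=z cand={0,1} pick 0 [4->0 ok]
  17: obs=z cand={0,1} pick 0 [0->0 ok]
  18: obs=w cand={2} pick 2 [0->2 ok]
  19: obs=z cand={0,1} pick 1 [2->1 ok]

0,0,3,0,3,0,0,0,0,2,1,0,2,4,5,4,0,0,2,1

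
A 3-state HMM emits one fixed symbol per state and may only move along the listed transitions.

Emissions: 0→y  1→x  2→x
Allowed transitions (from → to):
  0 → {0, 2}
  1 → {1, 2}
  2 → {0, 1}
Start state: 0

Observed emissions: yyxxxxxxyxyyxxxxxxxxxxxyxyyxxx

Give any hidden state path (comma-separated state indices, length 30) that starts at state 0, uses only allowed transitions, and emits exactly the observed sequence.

0,0,2,1,2,1,1,2,0,2,0,0,2,1,1,1,1,2,1,2,1,1,2,0,2,0,0,2,1,2

  0: obs=y cand={0} pick 0 [start]
  1: obs=y cand={0} pick 0 [0->0 ok]
  2: obs=x cand={1,2} pick 2 [0->2 ok]
  3: obs=x cand={1,2} pick 1 [2->1 ok]
  4: obs=x cand={1,2} pick 2 [1->2 ok]
  5: obs=x cand={1,2} pick 1 [2->1 ok]
  6: obs=x cand={1,2} pick 1 [1->1 ok]
  7: obs=x cand={1,2} pick 2 [1->2 ok]
  8: obs=y cand={0} pick 0 [2->0 ok]
  9: obs=x cand={1,2} pick 2 [0->2 ok]
  10: obs=y cand={0} pick 0 [2->0 ok]
  11: obs=y cand={0} pick 0 [0->0 ok]
  12: obs=x cand={1,2} pick 2 [0->2 ok]
  13: obs=x cand={1,2} pick 1 [2->1 ok]
  14: obs=x cand={1,2} pick 1 [1->1 ok]
  15: obs=x cand={1,2} pick 1 [1->1 ok]
  16: obs=x cand={1,2} pick 1 [1->1 ok]
  17: obs=x cand={1,2} pick 2 [1->2 ok]
  18: obs=x cand={1,2} pick 1 [2->1 ok]
  19: obs=x cand={1,2} pick 2 [1->2 ok]
  20: obs=x cand={1,2} pick 1 [2->1 ok]
  21: obs=x cand={1,2} pick 1 [1->1 ok]
  22: obs=x cand={1,2} pick 2 [1->2 ok]
  23: obs=y cand={0} pick 0 [2->0 ok]
  24: obs=x cand={1,2} pick 2 [0->2 ok]
  25: obs=y cand={0} pick 0 [2->0 ok]
  26: obs=y cand={0} pick 0 [0->0 ok]
  27: obs=x cand={1,2} pick 2 [0->2 ok]
  28: obs=x cand={1,2} pick 1 [2->1 ok]
  29: obs=x cand={1,2} pick 2 [1->2 ok]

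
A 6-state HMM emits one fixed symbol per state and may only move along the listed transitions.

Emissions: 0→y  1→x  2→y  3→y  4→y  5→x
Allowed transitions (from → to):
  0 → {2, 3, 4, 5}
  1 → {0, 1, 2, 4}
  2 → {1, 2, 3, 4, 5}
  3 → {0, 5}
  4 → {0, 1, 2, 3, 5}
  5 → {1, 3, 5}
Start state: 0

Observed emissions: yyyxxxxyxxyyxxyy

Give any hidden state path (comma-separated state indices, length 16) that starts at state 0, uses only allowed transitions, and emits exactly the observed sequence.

0,4,0,5,1,1,1,2,5,1,0,3,5,1,0,4

  0: obs=y cand={0,2,3,4} pick 0 [start]
  1: obs=y cand={0,2,3,4} pick 4 [0->4 ok]
  2: obs=y cand={0,2,3,4} pick 0 [4->0 ok]
  3: obs=x cand={1,5} pick 5 [0->5 ok]
  4: obs=x cand={1,5} pick 1 [5->1 ok]
  5: obs=x cand={1,5} pick 1 [1->1 ok]
  6: obs=x cand={1,5} pick 1 [1->1 ok]
  7: obs=y cand={0,2,3,4} pick 2 [1->2 ok]
  8: obs=x cand={1,5} pick 5 [2->5 ok]
  9: obs=x cand={1,5} pick 1 [5->1 ok]
  10: obs=y cand={0,2,3,4} pick 0 [1->0 ok]
  11: obs=y cand={0,2,3,4} pick 3 [0->3 ok]
  12: obs=x cand={1,5} pick 5 [3->5 ok]
  13: obs=x cand={1,5} pick 1 [5->1 ok]
  14: obs=y cand={0,2,3,4} pick 0 [1->0 ok]
  15: obs=y cand={0,2,3,4} pick 4 [0->4 ok]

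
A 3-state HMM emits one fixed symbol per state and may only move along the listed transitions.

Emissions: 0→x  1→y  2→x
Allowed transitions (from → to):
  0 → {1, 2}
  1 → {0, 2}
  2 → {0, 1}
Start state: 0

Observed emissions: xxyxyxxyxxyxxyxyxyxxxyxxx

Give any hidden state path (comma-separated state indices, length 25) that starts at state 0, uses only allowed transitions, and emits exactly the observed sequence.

0,2,1,2,1,0,2,1,2,0,1,2,0,1,2,1,2,1,0,2,0,1,2,0,2

  pos 0: x in {0,2}, choose 0; start
  pos 1: x in {0,2}, choose 2; 0->2 ok
  pos 2: y in {1}, choose 1; 2->1 ok
  pos 3: x in {0,2}, choose 2; 1->2 ok
  pos 4: y in {1}, choose 1; 2->1 ok
  pos 5: x in {0,2}, choose 0; 1->0 ok
  pos 6: x in {0,2}, choose 2; 0->2 ok
  pos 7: y in {1}, choose 1; 2->1 ok
  pos 8: x in {0,2}, choose 2; 1->2 ok
  pos 9: x in {0,2}, choose 0; 2->0 ok
  pos 10: y in {1}, choose 1; 0->1 ok
  pos 11: x in {0,2}, choose 2; 1->2 ok
  pos 12: x in {0,2}, choose 0; 2->0 ok
  pos 13: y in {1}, choose 1; 0->1 ok
  pos 14: x in {0,2}, choose 2; 1->2 ok
  pos 15: y in {1}, choose 1; 2->1 ok
  pos 16: x in {0,2}, choose 2; 1->2 ok
  pos 17: y in {1}, choose 1; 2->1 ok
  pos 18: x in {0,2}, choose 0; 1->0 ok
  pos 19: x in {0,2}, choose 2; 0->2 ok
  pos 20: x in {0,2}, choose 0; 2->0 ok
  pos 21: y in {1}, choose 1; 0->1 ok
  pos 22: x in {0,2}, choose 2; 1->2 ok
  pos 23: x in {0,2}, choose 0; 2->0 ok
  pos 24: x in {0,2}, choose 2; 0->2 ok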